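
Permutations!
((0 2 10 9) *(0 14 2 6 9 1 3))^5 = ((0 6 9 14 2 10 1 3))^5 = (0 10 9 3 2 6 1 14)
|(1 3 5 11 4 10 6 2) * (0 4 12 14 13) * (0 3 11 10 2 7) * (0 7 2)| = 10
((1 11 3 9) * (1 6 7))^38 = ((1 11 3 9 6 7))^38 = (1 3 6)(7 11 9)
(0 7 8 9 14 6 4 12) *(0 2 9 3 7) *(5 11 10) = (2 9 14 6 4 12)(3 7 8)(5 11 10) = [0, 1, 9, 7, 12, 11, 4, 8, 3, 14, 5, 10, 2, 13, 6]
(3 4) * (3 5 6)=(3 4 5 6)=[0, 1, 2, 4, 5, 6, 3]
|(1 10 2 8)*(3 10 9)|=6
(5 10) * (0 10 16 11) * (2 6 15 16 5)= (0 10 2 6 15 16 11)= [10, 1, 6, 3, 4, 5, 15, 7, 8, 9, 2, 0, 12, 13, 14, 16, 11]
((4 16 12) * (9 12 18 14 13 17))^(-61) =(4 14 9 16 13 12 18 17)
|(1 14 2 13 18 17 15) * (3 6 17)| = 9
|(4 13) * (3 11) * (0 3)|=|(0 3 11)(4 13)|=6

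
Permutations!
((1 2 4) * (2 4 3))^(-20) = (4)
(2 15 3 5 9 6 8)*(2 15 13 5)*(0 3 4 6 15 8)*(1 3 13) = (0 13 5 9 15 4 6)(1 3 2) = [13, 3, 1, 2, 6, 9, 0, 7, 8, 15, 10, 11, 12, 5, 14, 4]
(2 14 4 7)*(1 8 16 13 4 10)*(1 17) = (1 8 16 13 4 7 2 14 10 17) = [0, 8, 14, 3, 7, 5, 6, 2, 16, 9, 17, 11, 12, 4, 10, 15, 13, 1]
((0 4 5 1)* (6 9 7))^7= (0 1 5 4)(6 9 7)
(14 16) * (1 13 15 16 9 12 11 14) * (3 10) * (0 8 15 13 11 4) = (0 8 15 16 1 11 14 9 12 4)(3 10) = [8, 11, 2, 10, 0, 5, 6, 7, 15, 12, 3, 14, 4, 13, 9, 16, 1]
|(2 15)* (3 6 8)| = 6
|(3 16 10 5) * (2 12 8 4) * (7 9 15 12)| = 28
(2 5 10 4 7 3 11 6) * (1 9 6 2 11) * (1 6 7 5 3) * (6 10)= (1 9 7)(2 3 10 4 5 6 11)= [0, 9, 3, 10, 5, 6, 11, 1, 8, 7, 4, 2]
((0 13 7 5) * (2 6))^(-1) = ((0 13 7 5)(2 6))^(-1) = (0 5 7 13)(2 6)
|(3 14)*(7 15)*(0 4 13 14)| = |(0 4 13 14 3)(7 15)| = 10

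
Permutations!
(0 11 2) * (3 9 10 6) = [11, 1, 0, 9, 4, 5, 3, 7, 8, 10, 6, 2] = (0 11 2)(3 9 10 6)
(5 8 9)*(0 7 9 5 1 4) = (0 7 9 1 4)(5 8) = [7, 4, 2, 3, 0, 8, 6, 9, 5, 1]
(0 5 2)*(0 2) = (0 5) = [5, 1, 2, 3, 4, 0]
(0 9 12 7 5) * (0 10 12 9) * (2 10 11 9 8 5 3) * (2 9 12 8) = [0, 1, 10, 9, 4, 11, 6, 3, 5, 2, 8, 12, 7] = (2 10 8 5 11 12 7 3 9)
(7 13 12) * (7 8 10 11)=(7 13 12 8 10 11)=[0, 1, 2, 3, 4, 5, 6, 13, 10, 9, 11, 7, 8, 12]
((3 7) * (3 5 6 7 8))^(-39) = (3 8)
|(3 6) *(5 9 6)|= 4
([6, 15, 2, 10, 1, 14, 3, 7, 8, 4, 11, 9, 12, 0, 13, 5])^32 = (0 15 11)(1 10 13)(3 14 4)(5 9 6)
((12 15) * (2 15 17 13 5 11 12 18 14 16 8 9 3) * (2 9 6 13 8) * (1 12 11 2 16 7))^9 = (1 18 5 8)(2 6 12 14)(3 9)(7 15 13 17)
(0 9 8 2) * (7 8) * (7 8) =(0 9 8 2) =[9, 1, 0, 3, 4, 5, 6, 7, 2, 8]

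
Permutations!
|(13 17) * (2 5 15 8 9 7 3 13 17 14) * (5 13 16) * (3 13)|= |(17)(2 3 16 5 15 8 9 7 13 14)|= 10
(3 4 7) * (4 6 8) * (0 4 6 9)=(0 4 7 3 9)(6 8)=[4, 1, 2, 9, 7, 5, 8, 3, 6, 0]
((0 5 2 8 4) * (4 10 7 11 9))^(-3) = (0 11 8)(2 4 7)(5 9 10)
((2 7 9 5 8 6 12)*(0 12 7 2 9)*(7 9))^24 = ((0 12 7)(5 8 6 9))^24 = (12)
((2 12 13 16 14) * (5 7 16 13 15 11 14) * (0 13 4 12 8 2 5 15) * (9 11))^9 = ((0 13 4 12)(2 8)(5 7 16 15 9 11 14))^9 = (0 13 4 12)(2 8)(5 16 9 14 7 15 11)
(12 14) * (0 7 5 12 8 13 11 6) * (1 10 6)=(0 7 5 12 14 8 13 11 1 10 6)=[7, 10, 2, 3, 4, 12, 0, 5, 13, 9, 6, 1, 14, 11, 8]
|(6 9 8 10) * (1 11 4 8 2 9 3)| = |(1 11 4 8 10 6 3)(2 9)| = 14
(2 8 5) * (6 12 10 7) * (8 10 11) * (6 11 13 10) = (2 6 12 13 10 7 11 8 5) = [0, 1, 6, 3, 4, 2, 12, 11, 5, 9, 7, 8, 13, 10]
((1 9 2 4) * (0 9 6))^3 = ((0 9 2 4 1 6))^3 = (0 4)(1 9)(2 6)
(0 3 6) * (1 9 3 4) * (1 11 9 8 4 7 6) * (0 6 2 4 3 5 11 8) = (0 7 2 4 8 3 1)(5 11 9) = [7, 0, 4, 1, 8, 11, 6, 2, 3, 5, 10, 9]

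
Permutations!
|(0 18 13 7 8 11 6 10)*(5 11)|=9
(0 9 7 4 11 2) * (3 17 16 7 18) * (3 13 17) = [9, 1, 0, 3, 11, 5, 6, 4, 8, 18, 10, 2, 12, 17, 14, 15, 7, 16, 13] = (0 9 18 13 17 16 7 4 11 2)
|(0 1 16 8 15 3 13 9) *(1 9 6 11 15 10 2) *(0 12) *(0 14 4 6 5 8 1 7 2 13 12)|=|(0 9)(1 16)(2 7)(3 12 14 4 6 11 15)(5 8 10 13)|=28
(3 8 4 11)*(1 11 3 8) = (1 11 8 4 3) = [0, 11, 2, 1, 3, 5, 6, 7, 4, 9, 10, 8]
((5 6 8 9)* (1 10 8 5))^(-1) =(1 9 8 10)(5 6)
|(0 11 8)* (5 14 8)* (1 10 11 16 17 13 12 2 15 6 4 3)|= |(0 16 17 13 12 2 15 6 4 3 1 10 11 5 14 8)|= 16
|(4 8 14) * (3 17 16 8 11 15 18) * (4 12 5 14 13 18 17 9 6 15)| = 18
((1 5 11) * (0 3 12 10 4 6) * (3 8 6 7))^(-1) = ((0 8 6)(1 5 11)(3 12 10 4 7))^(-1) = (0 6 8)(1 11 5)(3 7 4 10 12)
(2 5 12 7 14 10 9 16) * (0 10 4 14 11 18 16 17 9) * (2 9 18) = [10, 1, 5, 3, 14, 12, 6, 11, 8, 17, 0, 2, 7, 13, 4, 15, 9, 18, 16] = (0 10)(2 5 12 7 11)(4 14)(9 17 18 16)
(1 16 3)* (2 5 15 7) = [0, 16, 5, 1, 4, 15, 6, 2, 8, 9, 10, 11, 12, 13, 14, 7, 3] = (1 16 3)(2 5 15 7)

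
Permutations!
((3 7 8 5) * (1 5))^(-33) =(1 3 8 5 7) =((1 5 3 7 8))^(-33)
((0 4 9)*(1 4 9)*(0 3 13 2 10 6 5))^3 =((0 9 3 13 2 10 6 5)(1 4))^3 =(0 13 6 9 2 5 3 10)(1 4)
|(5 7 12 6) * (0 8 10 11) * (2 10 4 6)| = |(0 8 4 6 5 7 12 2 10 11)| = 10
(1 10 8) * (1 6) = [0, 10, 2, 3, 4, 5, 1, 7, 6, 9, 8] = (1 10 8 6)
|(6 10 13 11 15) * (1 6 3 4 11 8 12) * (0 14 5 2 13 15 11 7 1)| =|(0 14 5 2 13 8 12)(1 6 10 15 3 4 7)| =7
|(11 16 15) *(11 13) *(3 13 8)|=6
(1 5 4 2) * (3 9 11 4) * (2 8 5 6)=[0, 6, 1, 9, 8, 3, 2, 7, 5, 11, 10, 4]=(1 6 2)(3 9 11 4 8 5)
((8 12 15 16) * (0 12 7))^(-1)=((0 12 15 16 8 7))^(-1)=(0 7 8 16 15 12)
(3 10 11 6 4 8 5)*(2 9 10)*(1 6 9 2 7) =(1 6 4 8 5 3 7)(9 10 11) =[0, 6, 2, 7, 8, 3, 4, 1, 5, 10, 11, 9]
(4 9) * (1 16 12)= (1 16 12)(4 9)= [0, 16, 2, 3, 9, 5, 6, 7, 8, 4, 10, 11, 1, 13, 14, 15, 12]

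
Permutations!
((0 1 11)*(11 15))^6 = ((0 1 15 11))^6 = (0 15)(1 11)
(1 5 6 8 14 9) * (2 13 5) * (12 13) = (1 2 12 13 5 6 8 14 9) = [0, 2, 12, 3, 4, 6, 8, 7, 14, 1, 10, 11, 13, 5, 9]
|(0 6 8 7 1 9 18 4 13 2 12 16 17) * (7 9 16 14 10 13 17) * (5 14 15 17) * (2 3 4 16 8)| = |(0 6 2 12 15 17)(1 8 9 18 16 7)(3 4 5 14 10 13)| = 6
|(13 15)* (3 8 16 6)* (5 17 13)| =4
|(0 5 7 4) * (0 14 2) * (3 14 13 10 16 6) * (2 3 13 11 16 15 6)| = |(0 5 7 4 11 16 2)(3 14)(6 13 10 15)| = 28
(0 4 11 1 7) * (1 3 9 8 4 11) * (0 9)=(0 11 3)(1 7 9 8 4)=[11, 7, 2, 0, 1, 5, 6, 9, 4, 8, 10, 3]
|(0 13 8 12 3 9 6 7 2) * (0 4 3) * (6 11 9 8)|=18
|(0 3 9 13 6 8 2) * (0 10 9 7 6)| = 9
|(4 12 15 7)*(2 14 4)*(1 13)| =6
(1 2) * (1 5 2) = (2 5) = [0, 1, 5, 3, 4, 2]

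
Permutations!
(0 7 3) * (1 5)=(0 7 3)(1 5)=[7, 5, 2, 0, 4, 1, 6, 3]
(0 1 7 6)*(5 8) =(0 1 7 6)(5 8) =[1, 7, 2, 3, 4, 8, 0, 6, 5]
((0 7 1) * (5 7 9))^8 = ((0 9 5 7 1))^8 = (0 7 9 1 5)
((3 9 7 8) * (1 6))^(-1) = (1 6)(3 8 7 9)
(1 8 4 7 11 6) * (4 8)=(1 4 7 11 6)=[0, 4, 2, 3, 7, 5, 1, 11, 8, 9, 10, 6]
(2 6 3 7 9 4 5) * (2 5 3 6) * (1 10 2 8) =(1 10 2 8)(3 7 9 4) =[0, 10, 8, 7, 3, 5, 6, 9, 1, 4, 2]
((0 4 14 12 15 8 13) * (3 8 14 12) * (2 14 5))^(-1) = (0 13 8 3 14 2 5 15 12 4)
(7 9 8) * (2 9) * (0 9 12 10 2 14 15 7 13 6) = (0 9 8 13 6)(2 12 10)(7 14 15) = [9, 1, 12, 3, 4, 5, 0, 14, 13, 8, 2, 11, 10, 6, 15, 7]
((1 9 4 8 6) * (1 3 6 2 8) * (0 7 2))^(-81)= ((0 7 2 8)(1 9 4)(3 6))^(-81)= (9)(0 8 2 7)(3 6)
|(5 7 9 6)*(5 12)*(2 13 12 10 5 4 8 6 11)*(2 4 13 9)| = 18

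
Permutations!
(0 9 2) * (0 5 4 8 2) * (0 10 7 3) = (0 9 10 7 3)(2 5 4 8) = [9, 1, 5, 0, 8, 4, 6, 3, 2, 10, 7]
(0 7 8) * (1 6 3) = (0 7 8)(1 6 3) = [7, 6, 2, 1, 4, 5, 3, 8, 0]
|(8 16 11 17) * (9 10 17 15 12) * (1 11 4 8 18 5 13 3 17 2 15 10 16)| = 10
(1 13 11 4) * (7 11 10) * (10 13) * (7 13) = (1 10 13 7 11 4) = [0, 10, 2, 3, 1, 5, 6, 11, 8, 9, 13, 4, 12, 7]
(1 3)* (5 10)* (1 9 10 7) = (1 3 9 10 5 7) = [0, 3, 2, 9, 4, 7, 6, 1, 8, 10, 5]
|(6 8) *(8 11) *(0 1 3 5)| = 12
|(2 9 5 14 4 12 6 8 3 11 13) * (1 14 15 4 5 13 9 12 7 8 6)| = |(1 14 5 15 4 7 8 3 11 9 13 2 12)| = 13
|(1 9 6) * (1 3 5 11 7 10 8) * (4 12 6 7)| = 30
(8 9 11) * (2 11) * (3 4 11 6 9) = (2 6 9)(3 4 11 8) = [0, 1, 6, 4, 11, 5, 9, 7, 3, 2, 10, 8]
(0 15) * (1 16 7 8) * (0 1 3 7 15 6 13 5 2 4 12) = [6, 16, 4, 7, 12, 2, 13, 8, 3, 9, 10, 11, 0, 5, 14, 1, 15] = (0 6 13 5 2 4 12)(1 16 15)(3 7 8)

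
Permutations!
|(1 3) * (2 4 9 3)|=|(1 2 4 9 3)|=5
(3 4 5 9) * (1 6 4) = [0, 6, 2, 1, 5, 9, 4, 7, 8, 3] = (1 6 4 5 9 3)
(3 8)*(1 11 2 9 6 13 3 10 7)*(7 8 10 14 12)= (1 11 2 9 6 13 3 10 8 14 12 7)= [0, 11, 9, 10, 4, 5, 13, 1, 14, 6, 8, 2, 7, 3, 12]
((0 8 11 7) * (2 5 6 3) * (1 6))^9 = ((0 8 11 7)(1 6 3 2 5))^9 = (0 8 11 7)(1 5 2 3 6)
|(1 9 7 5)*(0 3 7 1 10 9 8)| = 8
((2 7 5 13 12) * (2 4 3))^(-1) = (2 3 4 12 13 5 7)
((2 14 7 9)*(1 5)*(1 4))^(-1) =((1 5 4)(2 14 7 9))^(-1) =(1 4 5)(2 9 7 14)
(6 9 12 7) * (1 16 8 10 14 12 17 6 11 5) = [0, 16, 2, 3, 4, 1, 9, 11, 10, 17, 14, 5, 7, 13, 12, 15, 8, 6] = (1 16 8 10 14 12 7 11 5)(6 9 17)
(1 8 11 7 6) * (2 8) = (1 2 8 11 7 6) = [0, 2, 8, 3, 4, 5, 1, 6, 11, 9, 10, 7]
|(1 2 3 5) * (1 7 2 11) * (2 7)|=6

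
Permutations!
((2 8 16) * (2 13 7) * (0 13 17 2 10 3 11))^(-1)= ((0 13 7 10 3 11)(2 8 16 17))^(-1)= (0 11 3 10 7 13)(2 17 16 8)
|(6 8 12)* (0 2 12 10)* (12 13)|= |(0 2 13 12 6 8 10)|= 7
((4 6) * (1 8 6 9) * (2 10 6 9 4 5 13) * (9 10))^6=(1 2 5 10)(6 8 9 13)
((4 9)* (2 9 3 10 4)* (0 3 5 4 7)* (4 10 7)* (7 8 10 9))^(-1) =((0 3 8 10 4 5 9 2 7))^(-1) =(0 7 2 9 5 4 10 8 3)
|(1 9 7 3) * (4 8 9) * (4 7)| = 3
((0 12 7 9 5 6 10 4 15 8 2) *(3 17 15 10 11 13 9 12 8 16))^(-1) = (0 2 8)(3 16 15 17)(4 10)(5 9 13 11 6)(7 12)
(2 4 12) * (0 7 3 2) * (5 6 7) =(0 5 6 7 3 2 4 12) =[5, 1, 4, 2, 12, 6, 7, 3, 8, 9, 10, 11, 0]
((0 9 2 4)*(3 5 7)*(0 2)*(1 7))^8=(9)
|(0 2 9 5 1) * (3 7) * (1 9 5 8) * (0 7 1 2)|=12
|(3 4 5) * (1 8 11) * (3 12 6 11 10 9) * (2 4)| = 11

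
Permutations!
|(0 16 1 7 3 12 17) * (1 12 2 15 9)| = |(0 16 12 17)(1 7 3 2 15 9)| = 12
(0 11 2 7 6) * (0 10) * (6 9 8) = (0 11 2 7 9 8 6 10) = [11, 1, 7, 3, 4, 5, 10, 9, 6, 8, 0, 2]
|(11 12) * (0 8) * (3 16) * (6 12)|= 6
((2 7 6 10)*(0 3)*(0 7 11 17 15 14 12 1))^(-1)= (0 1 12 14 15 17 11 2 10 6 7 3)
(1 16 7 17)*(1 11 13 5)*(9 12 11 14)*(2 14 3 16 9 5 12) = [0, 9, 14, 16, 4, 1, 6, 17, 8, 2, 10, 13, 11, 12, 5, 15, 7, 3] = (1 9 2 14 5)(3 16 7 17)(11 13 12)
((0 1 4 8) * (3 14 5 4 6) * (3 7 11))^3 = ((0 1 6 7 11 3 14 5 4 8))^3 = (0 7 14 8 6 3 4 1 11 5)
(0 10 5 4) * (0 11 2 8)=(0 10 5 4 11 2 8)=[10, 1, 8, 3, 11, 4, 6, 7, 0, 9, 5, 2]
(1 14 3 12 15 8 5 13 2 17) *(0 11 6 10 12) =[11, 14, 17, 0, 4, 13, 10, 7, 5, 9, 12, 6, 15, 2, 3, 8, 16, 1] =(0 11 6 10 12 15 8 5 13 2 17 1 14 3)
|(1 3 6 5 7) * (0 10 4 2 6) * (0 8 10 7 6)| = 8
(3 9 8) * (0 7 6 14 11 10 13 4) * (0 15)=(0 7 6 14 11 10 13 4 15)(3 9 8)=[7, 1, 2, 9, 15, 5, 14, 6, 3, 8, 13, 10, 12, 4, 11, 0]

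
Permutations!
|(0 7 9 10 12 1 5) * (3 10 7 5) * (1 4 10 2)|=6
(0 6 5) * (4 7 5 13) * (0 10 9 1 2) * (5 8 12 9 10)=(0 6 13 4 7 8 12 9 1 2)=[6, 2, 0, 3, 7, 5, 13, 8, 12, 1, 10, 11, 9, 4]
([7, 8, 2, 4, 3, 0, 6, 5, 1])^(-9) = (1 8)(3 4)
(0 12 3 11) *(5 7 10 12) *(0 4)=[5, 1, 2, 11, 0, 7, 6, 10, 8, 9, 12, 4, 3]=(0 5 7 10 12 3 11 4)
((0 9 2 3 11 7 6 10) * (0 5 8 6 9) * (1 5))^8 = ((1 5 8 6 10)(2 3 11 7 9))^8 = (1 6 5 10 8)(2 7 3 9 11)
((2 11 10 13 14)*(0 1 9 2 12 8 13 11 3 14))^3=(0 2 12)(1 3 8)(9 14 13)(10 11)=((0 1 9 2 3 14 12 8 13)(10 11))^3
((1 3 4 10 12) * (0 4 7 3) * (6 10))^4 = ((0 4 6 10 12 1)(3 7))^4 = (0 12 6)(1 10 4)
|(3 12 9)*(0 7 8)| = 3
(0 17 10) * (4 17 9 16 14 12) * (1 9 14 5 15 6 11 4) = (0 14 12 1 9 16 5 15 6 11 4 17 10) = [14, 9, 2, 3, 17, 15, 11, 7, 8, 16, 0, 4, 1, 13, 12, 6, 5, 10]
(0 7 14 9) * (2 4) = (0 7 14 9)(2 4) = [7, 1, 4, 3, 2, 5, 6, 14, 8, 0, 10, 11, 12, 13, 9]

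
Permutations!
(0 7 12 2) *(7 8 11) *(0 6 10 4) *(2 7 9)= (0 8 11 9 2 6 10 4)(7 12)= [8, 1, 6, 3, 0, 5, 10, 12, 11, 2, 4, 9, 7]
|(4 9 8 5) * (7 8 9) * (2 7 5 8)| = 2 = |(9)(2 7)(4 5)|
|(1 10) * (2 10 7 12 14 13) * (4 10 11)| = 9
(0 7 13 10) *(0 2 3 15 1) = (0 7 13 10 2 3 15 1) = [7, 0, 3, 15, 4, 5, 6, 13, 8, 9, 2, 11, 12, 10, 14, 1]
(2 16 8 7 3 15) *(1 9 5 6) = (1 9 5 6)(2 16 8 7 3 15) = [0, 9, 16, 15, 4, 6, 1, 3, 7, 5, 10, 11, 12, 13, 14, 2, 8]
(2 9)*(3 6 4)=(2 9)(3 6 4)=[0, 1, 9, 6, 3, 5, 4, 7, 8, 2]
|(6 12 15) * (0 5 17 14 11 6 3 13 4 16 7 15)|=42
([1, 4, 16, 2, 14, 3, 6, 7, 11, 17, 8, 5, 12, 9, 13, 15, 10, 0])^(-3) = [13, 9, 11, 8, 17, 10, 6, 7, 2, 4, 3, 16, 12, 1, 0, 15, 5, 14]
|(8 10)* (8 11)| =|(8 10 11)| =3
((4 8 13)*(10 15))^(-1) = (4 13 8)(10 15) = ((4 8 13)(10 15))^(-1)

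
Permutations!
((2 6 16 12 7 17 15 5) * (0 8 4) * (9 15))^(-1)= ((0 8 4)(2 6 16 12 7 17 9 15 5))^(-1)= (0 4 8)(2 5 15 9 17 7 12 16 6)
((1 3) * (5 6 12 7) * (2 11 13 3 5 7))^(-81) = (1 3 13 11 2 12 6 5)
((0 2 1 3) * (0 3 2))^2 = ((3)(1 2))^2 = (3)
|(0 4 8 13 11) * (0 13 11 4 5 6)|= 12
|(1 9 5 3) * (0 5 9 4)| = |(9)(0 5 3 1 4)| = 5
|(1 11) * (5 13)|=2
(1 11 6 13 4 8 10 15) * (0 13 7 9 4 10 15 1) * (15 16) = (0 13 10 1 11 6 7 9 4 8 16 15) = [13, 11, 2, 3, 8, 5, 7, 9, 16, 4, 1, 6, 12, 10, 14, 0, 15]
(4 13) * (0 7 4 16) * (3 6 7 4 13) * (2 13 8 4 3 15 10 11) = (0 3 6 7 8 4 15 10 11 2 13 16) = [3, 1, 13, 6, 15, 5, 7, 8, 4, 9, 11, 2, 12, 16, 14, 10, 0]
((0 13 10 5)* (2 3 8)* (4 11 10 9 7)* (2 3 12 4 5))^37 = (0 9 5 13 7)(2 4 10 12 11)(3 8)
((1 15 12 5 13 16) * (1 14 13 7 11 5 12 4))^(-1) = ((1 15 4)(5 7 11)(13 16 14))^(-1) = (1 4 15)(5 11 7)(13 14 16)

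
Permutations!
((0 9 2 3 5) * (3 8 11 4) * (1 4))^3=(0 8 4)(1 5 2)(3 9 11)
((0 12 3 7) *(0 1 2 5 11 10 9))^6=((0 12 3 7 1 2 5 11 10 9))^6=(0 5 3 10 1)(2 12 11 7 9)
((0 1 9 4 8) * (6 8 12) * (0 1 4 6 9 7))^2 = (0 12 6 1)(4 9 8 7)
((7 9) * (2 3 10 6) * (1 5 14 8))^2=(1 14)(2 10)(3 6)(5 8)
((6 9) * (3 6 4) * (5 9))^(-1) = ((3 6 5 9 4))^(-1) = (3 4 9 5 6)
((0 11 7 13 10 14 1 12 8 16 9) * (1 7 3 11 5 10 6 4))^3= (0 14 6 12 9 10 13 1 16 5 7 4 8)(3 11)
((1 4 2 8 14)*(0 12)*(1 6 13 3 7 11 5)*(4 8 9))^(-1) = ((0 12)(1 8 14 6 13 3 7 11 5)(2 9 4))^(-1) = (0 12)(1 5 11 7 3 13 6 14 8)(2 4 9)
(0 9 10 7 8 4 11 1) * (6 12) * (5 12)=(0 9 10 7 8 4 11 1)(5 12 6)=[9, 0, 2, 3, 11, 12, 5, 8, 4, 10, 7, 1, 6]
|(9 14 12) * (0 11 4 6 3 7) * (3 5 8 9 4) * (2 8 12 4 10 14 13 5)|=|(0 11 3 7)(2 8 9 13 5 12 10 14 4 6)|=20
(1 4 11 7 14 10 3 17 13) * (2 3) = (1 4 11 7 14 10 2 3 17 13) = [0, 4, 3, 17, 11, 5, 6, 14, 8, 9, 2, 7, 12, 1, 10, 15, 16, 13]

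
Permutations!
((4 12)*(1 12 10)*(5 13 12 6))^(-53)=((1 6 5 13 12 4 10))^(-53)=(1 13 10 5 4 6 12)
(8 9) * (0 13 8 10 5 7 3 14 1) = [13, 0, 2, 14, 4, 7, 6, 3, 9, 10, 5, 11, 12, 8, 1] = (0 13 8 9 10 5 7 3 14 1)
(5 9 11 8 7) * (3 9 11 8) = (3 9 8 7 5 11) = [0, 1, 2, 9, 4, 11, 6, 5, 7, 8, 10, 3]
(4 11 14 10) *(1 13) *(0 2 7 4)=(0 2 7 4 11 14 10)(1 13)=[2, 13, 7, 3, 11, 5, 6, 4, 8, 9, 0, 14, 12, 1, 10]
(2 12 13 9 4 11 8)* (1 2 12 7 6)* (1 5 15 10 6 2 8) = (1 8 12 13 9 4 11)(2 7)(5 15 10 6) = [0, 8, 7, 3, 11, 15, 5, 2, 12, 4, 6, 1, 13, 9, 14, 10]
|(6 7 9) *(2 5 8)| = 3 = |(2 5 8)(6 7 9)|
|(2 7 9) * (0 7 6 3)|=|(0 7 9 2 6 3)|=6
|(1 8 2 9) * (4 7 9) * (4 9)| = 4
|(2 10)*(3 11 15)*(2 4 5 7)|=15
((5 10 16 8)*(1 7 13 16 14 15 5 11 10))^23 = ((1 7 13 16 8 11 10 14 15 5))^23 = (1 16 10 5 13 11 15 7 8 14)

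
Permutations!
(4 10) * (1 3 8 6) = [0, 3, 2, 8, 10, 5, 1, 7, 6, 9, 4] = (1 3 8 6)(4 10)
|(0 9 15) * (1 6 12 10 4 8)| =6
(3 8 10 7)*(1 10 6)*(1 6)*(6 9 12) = [0, 10, 2, 8, 4, 5, 9, 3, 1, 12, 7, 11, 6] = (1 10 7 3 8)(6 9 12)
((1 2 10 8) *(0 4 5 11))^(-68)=(11)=((0 4 5 11)(1 2 10 8))^(-68)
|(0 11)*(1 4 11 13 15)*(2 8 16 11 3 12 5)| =12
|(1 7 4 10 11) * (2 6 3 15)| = 20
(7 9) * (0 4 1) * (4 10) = (0 10 4 1)(7 9) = [10, 0, 2, 3, 1, 5, 6, 9, 8, 7, 4]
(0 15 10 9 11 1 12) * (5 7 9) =[15, 12, 2, 3, 4, 7, 6, 9, 8, 11, 5, 1, 0, 13, 14, 10] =(0 15 10 5 7 9 11 1 12)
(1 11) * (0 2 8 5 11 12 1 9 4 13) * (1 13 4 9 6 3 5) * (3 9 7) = (0 2 8 1 12 13)(3 5 11 6 9 7) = [2, 12, 8, 5, 4, 11, 9, 3, 1, 7, 10, 6, 13, 0]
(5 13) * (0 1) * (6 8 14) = [1, 0, 2, 3, 4, 13, 8, 7, 14, 9, 10, 11, 12, 5, 6] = (0 1)(5 13)(6 8 14)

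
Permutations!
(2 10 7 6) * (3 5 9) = (2 10 7 6)(3 5 9) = [0, 1, 10, 5, 4, 9, 2, 6, 8, 3, 7]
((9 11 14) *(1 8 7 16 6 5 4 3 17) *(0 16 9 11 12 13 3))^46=(0 16 6 5 4)(1 3 12 7)(8 17 13 9)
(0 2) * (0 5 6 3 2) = (2 5 6 3) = [0, 1, 5, 2, 4, 6, 3]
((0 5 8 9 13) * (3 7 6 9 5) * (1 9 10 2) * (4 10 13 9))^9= ((0 3 7 6 13)(1 4 10 2)(5 8))^9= (0 13 6 7 3)(1 4 10 2)(5 8)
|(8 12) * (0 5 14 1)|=4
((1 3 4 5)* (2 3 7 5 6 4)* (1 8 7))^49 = (2 3)(4 6)(5 8 7)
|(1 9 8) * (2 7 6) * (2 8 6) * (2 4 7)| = |(1 9 6 8)(4 7)| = 4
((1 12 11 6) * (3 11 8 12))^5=((1 3 11 6)(8 12))^5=(1 3 11 6)(8 12)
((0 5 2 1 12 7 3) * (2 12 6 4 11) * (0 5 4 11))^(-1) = (0 4)(1 2 11 6)(3 7 12 5)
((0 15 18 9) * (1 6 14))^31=(0 9 18 15)(1 6 14)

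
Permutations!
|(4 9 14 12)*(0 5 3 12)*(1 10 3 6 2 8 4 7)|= 40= |(0 5 6 2 8 4 9 14)(1 10 3 12 7)|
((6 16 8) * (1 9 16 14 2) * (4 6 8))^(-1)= ((1 9 16 4 6 14 2))^(-1)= (1 2 14 6 4 16 9)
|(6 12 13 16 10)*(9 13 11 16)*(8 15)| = 10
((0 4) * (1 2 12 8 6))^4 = (1 6 8 12 2)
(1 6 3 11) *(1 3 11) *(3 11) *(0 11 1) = (0 11 1 6 3) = [11, 6, 2, 0, 4, 5, 3, 7, 8, 9, 10, 1]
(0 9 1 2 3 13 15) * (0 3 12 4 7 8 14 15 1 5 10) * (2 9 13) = [13, 9, 12, 2, 7, 10, 6, 8, 14, 5, 0, 11, 4, 1, 15, 3] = (0 13 1 9 5 10)(2 12 4 7 8 14 15 3)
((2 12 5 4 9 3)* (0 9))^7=((0 9 3 2 12 5 4))^7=(12)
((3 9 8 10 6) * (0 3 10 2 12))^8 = (0 9 2)(3 8 12)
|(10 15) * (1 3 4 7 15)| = 6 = |(1 3 4 7 15 10)|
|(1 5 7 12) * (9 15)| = 4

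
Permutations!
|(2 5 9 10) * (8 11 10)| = 6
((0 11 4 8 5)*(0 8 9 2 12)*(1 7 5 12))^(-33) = (0 5 2 11 8 1 4 12 7 9)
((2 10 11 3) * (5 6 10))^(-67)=(2 3 11 10 6 5)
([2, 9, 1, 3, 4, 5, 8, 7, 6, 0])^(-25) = [9, 2, 0, 3, 4, 5, 8, 7, 6, 1]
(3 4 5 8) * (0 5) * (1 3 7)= (0 5 8 7 1 3 4)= [5, 3, 2, 4, 0, 8, 6, 1, 7]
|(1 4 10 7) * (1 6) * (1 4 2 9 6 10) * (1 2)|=|(2 9 6 4)(7 10)|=4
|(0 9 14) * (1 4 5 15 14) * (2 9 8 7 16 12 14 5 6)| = 30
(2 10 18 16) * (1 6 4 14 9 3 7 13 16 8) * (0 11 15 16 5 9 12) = (0 11 15 16 2 10 18 8 1 6 4 14 12)(3 7 13 5 9) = [11, 6, 10, 7, 14, 9, 4, 13, 1, 3, 18, 15, 0, 5, 12, 16, 2, 17, 8]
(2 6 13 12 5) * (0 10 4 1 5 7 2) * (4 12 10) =(0 4 1 5)(2 6 13 10 12 7) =[4, 5, 6, 3, 1, 0, 13, 2, 8, 9, 12, 11, 7, 10]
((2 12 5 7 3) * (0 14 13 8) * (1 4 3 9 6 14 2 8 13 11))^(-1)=(0 8 3 4 1 11 14 6 9 7 5 12 2)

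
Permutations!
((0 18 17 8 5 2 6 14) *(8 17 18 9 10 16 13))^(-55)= ((18)(0 9 10 16 13 8 5 2 6 14))^(-55)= (18)(0 8)(2 10)(5 9)(6 16)(13 14)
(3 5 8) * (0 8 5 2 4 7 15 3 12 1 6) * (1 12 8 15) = (0 15 3 2 4 7 1 6) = [15, 6, 4, 2, 7, 5, 0, 1, 8, 9, 10, 11, 12, 13, 14, 3]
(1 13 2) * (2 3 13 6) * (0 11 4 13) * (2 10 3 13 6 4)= (13)(0 11 2 1 4 6 10 3)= [11, 4, 1, 0, 6, 5, 10, 7, 8, 9, 3, 2, 12, 13]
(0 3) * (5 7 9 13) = (0 3)(5 7 9 13) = [3, 1, 2, 0, 4, 7, 6, 9, 8, 13, 10, 11, 12, 5]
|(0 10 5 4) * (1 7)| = 4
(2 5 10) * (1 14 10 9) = [0, 14, 5, 3, 4, 9, 6, 7, 8, 1, 2, 11, 12, 13, 10] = (1 14 10 2 5 9)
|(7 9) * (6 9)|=|(6 9 7)|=3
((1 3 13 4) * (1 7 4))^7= ((1 3 13)(4 7))^7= (1 3 13)(4 7)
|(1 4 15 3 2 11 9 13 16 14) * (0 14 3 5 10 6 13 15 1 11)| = |(0 14 11 9 15 5 10 6 13 16 3 2)(1 4)| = 12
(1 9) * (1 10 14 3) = [0, 9, 2, 1, 4, 5, 6, 7, 8, 10, 14, 11, 12, 13, 3] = (1 9 10 14 3)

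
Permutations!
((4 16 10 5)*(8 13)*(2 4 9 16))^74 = (5 16)(9 10)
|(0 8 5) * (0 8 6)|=|(0 6)(5 8)|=2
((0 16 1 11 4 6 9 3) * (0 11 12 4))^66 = (0 12 9)(1 6 11)(3 16 4)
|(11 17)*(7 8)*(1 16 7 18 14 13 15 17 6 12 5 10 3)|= |(1 16 7 8 18 14 13 15 17 11 6 12 5 10 3)|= 15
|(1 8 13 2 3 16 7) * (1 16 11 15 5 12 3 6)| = 10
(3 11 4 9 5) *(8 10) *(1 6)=[0, 6, 2, 11, 9, 3, 1, 7, 10, 5, 8, 4]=(1 6)(3 11 4 9 5)(8 10)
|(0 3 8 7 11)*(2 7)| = 6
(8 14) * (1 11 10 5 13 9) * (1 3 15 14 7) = [0, 11, 2, 15, 4, 13, 6, 1, 7, 3, 5, 10, 12, 9, 8, 14] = (1 11 10 5 13 9 3 15 14 8 7)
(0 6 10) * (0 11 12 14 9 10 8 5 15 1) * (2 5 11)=(0 6 8 11 12 14 9 10 2 5 15 1)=[6, 0, 5, 3, 4, 15, 8, 7, 11, 10, 2, 12, 14, 13, 9, 1]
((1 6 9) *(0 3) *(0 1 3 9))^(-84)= ((0 9 3 1 6))^(-84)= (0 9 3 1 6)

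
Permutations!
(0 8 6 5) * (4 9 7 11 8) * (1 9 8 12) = [4, 9, 2, 3, 8, 0, 5, 11, 6, 7, 10, 12, 1] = (0 4 8 6 5)(1 9 7 11 12)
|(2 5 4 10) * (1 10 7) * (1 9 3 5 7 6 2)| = 14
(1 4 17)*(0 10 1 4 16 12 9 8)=(0 10 1 16 12 9 8)(4 17)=[10, 16, 2, 3, 17, 5, 6, 7, 0, 8, 1, 11, 9, 13, 14, 15, 12, 4]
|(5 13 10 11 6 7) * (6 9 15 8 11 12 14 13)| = |(5 6 7)(8 11 9 15)(10 12 14 13)| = 12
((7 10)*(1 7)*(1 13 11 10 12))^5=(1 12 7)(10 11 13)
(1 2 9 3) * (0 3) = (0 3 1 2 9) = [3, 2, 9, 1, 4, 5, 6, 7, 8, 0]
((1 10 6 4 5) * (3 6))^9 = ((1 10 3 6 4 5))^9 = (1 6)(3 5)(4 10)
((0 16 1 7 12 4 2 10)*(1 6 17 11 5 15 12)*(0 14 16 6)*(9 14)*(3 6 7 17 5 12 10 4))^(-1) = (0 16 14 9 10 15 5 6 3 12 11 17 1 7)(2 4)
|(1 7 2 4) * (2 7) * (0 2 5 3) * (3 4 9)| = 12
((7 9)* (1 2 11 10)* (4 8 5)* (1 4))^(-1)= ((1 2 11 10 4 8 5)(7 9))^(-1)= (1 5 8 4 10 11 2)(7 9)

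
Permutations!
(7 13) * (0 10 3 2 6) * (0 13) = [10, 1, 6, 2, 4, 5, 13, 0, 8, 9, 3, 11, 12, 7] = (0 10 3 2 6 13 7)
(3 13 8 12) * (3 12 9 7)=[0, 1, 2, 13, 4, 5, 6, 3, 9, 7, 10, 11, 12, 8]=(3 13 8 9 7)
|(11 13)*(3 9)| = 2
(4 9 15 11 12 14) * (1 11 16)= (1 11 12 14 4 9 15 16)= [0, 11, 2, 3, 9, 5, 6, 7, 8, 15, 10, 12, 14, 13, 4, 16, 1]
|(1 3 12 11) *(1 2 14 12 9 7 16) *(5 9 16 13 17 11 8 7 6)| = 24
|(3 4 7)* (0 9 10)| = 3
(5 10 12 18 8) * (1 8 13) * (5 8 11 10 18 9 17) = (1 11 10 12 9 17 5 18 13) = [0, 11, 2, 3, 4, 18, 6, 7, 8, 17, 12, 10, 9, 1, 14, 15, 16, 5, 13]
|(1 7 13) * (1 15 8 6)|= 6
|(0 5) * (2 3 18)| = |(0 5)(2 3 18)| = 6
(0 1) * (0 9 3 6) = [1, 9, 2, 6, 4, 5, 0, 7, 8, 3] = (0 1 9 3 6)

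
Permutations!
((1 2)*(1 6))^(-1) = ((1 2 6))^(-1) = (1 6 2)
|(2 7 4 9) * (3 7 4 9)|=|(2 4 3 7 9)|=5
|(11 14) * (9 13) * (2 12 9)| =4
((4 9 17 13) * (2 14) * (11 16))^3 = ((2 14)(4 9 17 13)(11 16))^3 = (2 14)(4 13 17 9)(11 16)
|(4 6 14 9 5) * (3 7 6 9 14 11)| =|(14)(3 7 6 11)(4 9 5)| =12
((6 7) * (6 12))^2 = ((6 7 12))^2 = (6 12 7)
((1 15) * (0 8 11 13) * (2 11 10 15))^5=(0 2 10 13 1 8 11 15)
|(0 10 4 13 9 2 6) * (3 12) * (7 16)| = 14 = |(0 10 4 13 9 2 6)(3 12)(7 16)|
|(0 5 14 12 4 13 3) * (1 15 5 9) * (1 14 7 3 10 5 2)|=30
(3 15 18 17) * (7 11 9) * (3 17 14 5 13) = (3 15 18 14 5 13)(7 11 9) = [0, 1, 2, 15, 4, 13, 6, 11, 8, 7, 10, 9, 12, 3, 5, 18, 16, 17, 14]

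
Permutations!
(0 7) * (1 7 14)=(0 14 1 7)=[14, 7, 2, 3, 4, 5, 6, 0, 8, 9, 10, 11, 12, 13, 1]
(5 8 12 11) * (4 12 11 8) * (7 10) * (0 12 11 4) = [12, 1, 2, 3, 11, 0, 6, 10, 4, 9, 7, 5, 8] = (0 12 8 4 11 5)(7 10)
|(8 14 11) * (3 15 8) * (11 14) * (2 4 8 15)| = |(15)(2 4 8 11 3)| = 5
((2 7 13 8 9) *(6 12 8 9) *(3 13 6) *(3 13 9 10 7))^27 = (6 13)(7 8)(10 12)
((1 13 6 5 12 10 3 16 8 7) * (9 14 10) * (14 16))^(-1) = (1 7 8 16 9 12 5 6 13)(3 10 14)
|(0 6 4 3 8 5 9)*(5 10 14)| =9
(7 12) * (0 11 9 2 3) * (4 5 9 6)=[11, 1, 3, 0, 5, 9, 4, 12, 8, 2, 10, 6, 7]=(0 11 6 4 5 9 2 3)(7 12)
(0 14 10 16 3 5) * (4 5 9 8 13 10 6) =(0 14 6 4 5)(3 9 8 13 10 16) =[14, 1, 2, 9, 5, 0, 4, 7, 13, 8, 16, 11, 12, 10, 6, 15, 3]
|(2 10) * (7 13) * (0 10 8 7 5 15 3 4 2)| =8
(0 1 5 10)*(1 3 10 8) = (0 3 10)(1 5 8) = [3, 5, 2, 10, 4, 8, 6, 7, 1, 9, 0]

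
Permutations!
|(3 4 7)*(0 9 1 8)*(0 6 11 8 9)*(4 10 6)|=14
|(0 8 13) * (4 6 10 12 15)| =|(0 8 13)(4 6 10 12 15)| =15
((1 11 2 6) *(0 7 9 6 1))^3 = (11)(0 6 9 7)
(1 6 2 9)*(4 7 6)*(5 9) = (1 4 7 6 2 5 9) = [0, 4, 5, 3, 7, 9, 2, 6, 8, 1]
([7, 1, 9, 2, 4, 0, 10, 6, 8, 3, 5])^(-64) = [7, 1, 3, 9, 4, 0, 10, 6, 8, 2, 5]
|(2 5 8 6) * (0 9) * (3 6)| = |(0 9)(2 5 8 3 6)| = 10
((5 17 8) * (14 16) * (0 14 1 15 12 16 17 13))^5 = ((0 14 17 8 5 13)(1 15 12 16))^5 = (0 13 5 8 17 14)(1 15 12 16)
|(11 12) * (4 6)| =|(4 6)(11 12)| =2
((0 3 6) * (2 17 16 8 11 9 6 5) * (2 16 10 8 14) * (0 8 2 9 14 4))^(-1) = ((0 3 5 16 4)(2 17 10)(6 8 11 14 9))^(-1) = (0 4 16 5 3)(2 10 17)(6 9 14 11 8)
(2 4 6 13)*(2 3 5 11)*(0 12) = [12, 1, 4, 5, 6, 11, 13, 7, 8, 9, 10, 2, 0, 3] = (0 12)(2 4 6 13 3 5 11)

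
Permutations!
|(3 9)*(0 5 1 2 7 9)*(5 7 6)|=|(0 7 9 3)(1 2 6 5)|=4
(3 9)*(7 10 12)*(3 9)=(7 10 12)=[0, 1, 2, 3, 4, 5, 6, 10, 8, 9, 12, 11, 7]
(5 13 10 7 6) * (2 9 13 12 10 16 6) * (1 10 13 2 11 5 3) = (1 10 7 11 5 12 13 16 6 3)(2 9) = [0, 10, 9, 1, 4, 12, 3, 11, 8, 2, 7, 5, 13, 16, 14, 15, 6]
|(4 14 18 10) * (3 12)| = |(3 12)(4 14 18 10)| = 4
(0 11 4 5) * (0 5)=(0 11 4)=[11, 1, 2, 3, 0, 5, 6, 7, 8, 9, 10, 4]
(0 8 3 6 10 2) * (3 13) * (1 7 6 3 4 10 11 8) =[1, 7, 0, 3, 10, 5, 11, 6, 13, 9, 2, 8, 12, 4] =(0 1 7 6 11 8 13 4 10 2)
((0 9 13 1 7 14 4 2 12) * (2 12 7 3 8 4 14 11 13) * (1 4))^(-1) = ((14)(0 9 2 7 11 13 4 12)(1 3 8))^(-1) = (14)(0 12 4 13 11 7 2 9)(1 8 3)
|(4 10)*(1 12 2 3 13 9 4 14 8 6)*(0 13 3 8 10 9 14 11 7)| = 30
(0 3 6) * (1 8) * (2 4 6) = (0 3 2 4 6)(1 8) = [3, 8, 4, 2, 6, 5, 0, 7, 1]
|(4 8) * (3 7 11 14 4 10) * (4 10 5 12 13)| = 5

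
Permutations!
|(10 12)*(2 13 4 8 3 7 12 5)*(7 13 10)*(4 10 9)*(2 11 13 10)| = |(2 9 4 8 3 10 5 11 13)(7 12)| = 18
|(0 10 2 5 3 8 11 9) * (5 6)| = 9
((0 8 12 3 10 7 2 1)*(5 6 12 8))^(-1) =((0 5 6 12 3 10 7 2 1))^(-1) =(0 1 2 7 10 3 12 6 5)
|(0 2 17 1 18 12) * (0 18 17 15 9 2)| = 6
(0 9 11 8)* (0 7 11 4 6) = (0 9 4 6)(7 11 8) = [9, 1, 2, 3, 6, 5, 0, 11, 7, 4, 10, 8]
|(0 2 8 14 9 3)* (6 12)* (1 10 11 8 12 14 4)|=35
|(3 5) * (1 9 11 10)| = 4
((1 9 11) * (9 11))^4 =(11)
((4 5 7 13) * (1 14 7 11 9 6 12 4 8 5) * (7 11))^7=((1 14 11 9 6 12 4)(5 7 13 8))^7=(14)(5 8 13 7)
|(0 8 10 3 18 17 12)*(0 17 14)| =|(0 8 10 3 18 14)(12 17)| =6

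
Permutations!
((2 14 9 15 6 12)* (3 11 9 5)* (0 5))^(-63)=((0 5 3 11 9 15 6 12 2 14))^(-63)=(0 12 9 5 2 15 3 14 6 11)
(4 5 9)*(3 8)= (3 8)(4 5 9)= [0, 1, 2, 8, 5, 9, 6, 7, 3, 4]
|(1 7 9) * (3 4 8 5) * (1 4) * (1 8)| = 12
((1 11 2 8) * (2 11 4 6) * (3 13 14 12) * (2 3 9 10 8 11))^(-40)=(14)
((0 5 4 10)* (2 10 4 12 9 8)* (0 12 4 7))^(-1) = (0 7 4 5)(2 8 9 12 10)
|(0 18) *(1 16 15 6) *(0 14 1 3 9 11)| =10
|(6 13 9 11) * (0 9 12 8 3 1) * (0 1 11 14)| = 6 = |(0 9 14)(3 11 6 13 12 8)|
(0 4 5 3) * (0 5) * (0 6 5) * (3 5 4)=(0 3)(4 6)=[3, 1, 2, 0, 6, 5, 4]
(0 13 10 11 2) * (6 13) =(0 6 13 10 11 2) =[6, 1, 0, 3, 4, 5, 13, 7, 8, 9, 11, 2, 12, 10]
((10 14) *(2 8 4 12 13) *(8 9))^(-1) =((2 9 8 4 12 13)(10 14))^(-1) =(2 13 12 4 8 9)(10 14)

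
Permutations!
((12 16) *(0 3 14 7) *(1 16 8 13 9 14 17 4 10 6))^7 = ((0 3 17 4 10 6 1 16 12 8 13 9 14 7))^7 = (0 16)(1 7)(3 12)(4 13)(6 14)(8 17)(9 10)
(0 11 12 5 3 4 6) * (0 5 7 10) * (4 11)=(0 4 6 5 3 11 12 7 10)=[4, 1, 2, 11, 6, 3, 5, 10, 8, 9, 0, 12, 7]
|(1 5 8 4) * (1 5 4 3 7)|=|(1 4 5 8 3 7)|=6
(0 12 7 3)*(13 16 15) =(0 12 7 3)(13 16 15) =[12, 1, 2, 0, 4, 5, 6, 3, 8, 9, 10, 11, 7, 16, 14, 13, 15]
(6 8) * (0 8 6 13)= (0 8 13)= [8, 1, 2, 3, 4, 5, 6, 7, 13, 9, 10, 11, 12, 0]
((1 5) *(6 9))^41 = ((1 5)(6 9))^41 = (1 5)(6 9)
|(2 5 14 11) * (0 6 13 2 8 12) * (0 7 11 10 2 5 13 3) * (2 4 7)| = 30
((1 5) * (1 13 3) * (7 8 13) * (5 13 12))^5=(1 3 13)(5 7 8 12)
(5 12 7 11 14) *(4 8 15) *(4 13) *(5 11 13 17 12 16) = [0, 1, 2, 3, 8, 16, 6, 13, 15, 9, 10, 14, 7, 4, 11, 17, 5, 12] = (4 8 15 17 12 7 13)(5 16)(11 14)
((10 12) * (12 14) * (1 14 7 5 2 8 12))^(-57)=((1 14)(2 8 12 10 7 5))^(-57)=(1 14)(2 10)(5 12)(7 8)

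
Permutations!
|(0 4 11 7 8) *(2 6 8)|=7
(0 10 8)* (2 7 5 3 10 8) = (0 8)(2 7 5 3 10) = [8, 1, 7, 10, 4, 3, 6, 5, 0, 9, 2]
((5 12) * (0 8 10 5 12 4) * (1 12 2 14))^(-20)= (14)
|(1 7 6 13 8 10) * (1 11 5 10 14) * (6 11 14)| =6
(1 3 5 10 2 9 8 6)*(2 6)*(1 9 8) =(1 3 5 10 6 9)(2 8) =[0, 3, 8, 5, 4, 10, 9, 7, 2, 1, 6]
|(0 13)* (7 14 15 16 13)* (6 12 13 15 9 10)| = 8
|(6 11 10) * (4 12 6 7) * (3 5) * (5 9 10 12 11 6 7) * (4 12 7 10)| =8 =|(3 9 4 11 7 12 10 5)|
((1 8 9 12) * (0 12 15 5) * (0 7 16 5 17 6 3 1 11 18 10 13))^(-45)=((0 12 11 18 10 13)(1 8 9 15 17 6 3)(5 7 16))^(-45)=(0 18)(1 17 8 6 9 3 15)(10 12)(11 13)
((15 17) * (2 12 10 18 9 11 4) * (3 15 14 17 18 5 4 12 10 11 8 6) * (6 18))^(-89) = (2 4 5 10)(3 15 6)(8 18 9)(11 12)(14 17)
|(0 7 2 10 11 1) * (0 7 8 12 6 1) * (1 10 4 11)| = 10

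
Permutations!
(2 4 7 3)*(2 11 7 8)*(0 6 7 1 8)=(0 6 7 3 11 1 8 2 4)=[6, 8, 4, 11, 0, 5, 7, 3, 2, 9, 10, 1]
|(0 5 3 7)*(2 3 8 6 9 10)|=9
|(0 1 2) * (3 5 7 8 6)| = 15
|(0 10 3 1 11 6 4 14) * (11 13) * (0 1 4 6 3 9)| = |(0 10 9)(1 13 11 3 4 14)| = 6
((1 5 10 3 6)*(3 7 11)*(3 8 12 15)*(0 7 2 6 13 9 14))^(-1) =((0 7 11 8 12 15 3 13 9 14)(1 5 10 2 6))^(-1) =(0 14 9 13 3 15 12 8 11 7)(1 6 2 10 5)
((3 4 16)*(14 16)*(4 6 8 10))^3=((3 6 8 10 4 14 16))^3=(3 10 16 8 14 6 4)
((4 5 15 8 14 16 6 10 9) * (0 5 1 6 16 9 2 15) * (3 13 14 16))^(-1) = (0 5)(1 4 9 14 13 3 16 8 15 2 10 6)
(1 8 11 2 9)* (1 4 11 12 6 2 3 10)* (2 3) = [0, 8, 9, 10, 11, 5, 3, 7, 12, 4, 1, 2, 6] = (1 8 12 6 3 10)(2 9 4 11)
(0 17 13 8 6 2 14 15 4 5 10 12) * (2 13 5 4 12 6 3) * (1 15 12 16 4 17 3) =(0 3 2 14 12)(1 15 16 4 17 5 10 6 13 8) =[3, 15, 14, 2, 17, 10, 13, 7, 1, 9, 6, 11, 0, 8, 12, 16, 4, 5]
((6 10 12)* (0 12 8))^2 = ((0 12 6 10 8))^2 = (0 6 8 12 10)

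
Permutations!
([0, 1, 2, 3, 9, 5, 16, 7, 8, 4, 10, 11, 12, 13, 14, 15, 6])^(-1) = (4 9)(6 16)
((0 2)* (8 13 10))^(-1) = ((0 2)(8 13 10))^(-1) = (0 2)(8 10 13)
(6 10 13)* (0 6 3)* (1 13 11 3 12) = (0 6 10 11 3)(1 13 12) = [6, 13, 2, 0, 4, 5, 10, 7, 8, 9, 11, 3, 1, 12]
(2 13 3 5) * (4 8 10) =[0, 1, 13, 5, 8, 2, 6, 7, 10, 9, 4, 11, 12, 3] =(2 13 3 5)(4 8 10)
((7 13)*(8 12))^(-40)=((7 13)(8 12))^(-40)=(13)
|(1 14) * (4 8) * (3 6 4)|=4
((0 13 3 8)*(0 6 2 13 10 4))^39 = ((0 10 4)(2 13 3 8 6))^39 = (2 6 8 3 13)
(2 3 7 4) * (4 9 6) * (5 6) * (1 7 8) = (1 7 9 5 6 4 2 3 8) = [0, 7, 3, 8, 2, 6, 4, 9, 1, 5]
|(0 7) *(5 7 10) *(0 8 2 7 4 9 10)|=|(2 7 8)(4 9 10 5)|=12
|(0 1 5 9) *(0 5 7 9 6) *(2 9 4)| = |(0 1 7 4 2 9 5 6)| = 8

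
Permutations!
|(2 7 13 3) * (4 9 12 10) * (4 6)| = 20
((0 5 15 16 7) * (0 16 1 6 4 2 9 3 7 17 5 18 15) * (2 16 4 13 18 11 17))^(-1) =(0 5 17 11)(1 15 18 13 6)(2 16 4 7 3 9) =((0 11 17 5)(1 6 13 18 15)(2 9 3 7 4 16))^(-1)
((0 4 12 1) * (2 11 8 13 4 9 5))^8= (0 12 13 11 5)(1 4 8 2 9)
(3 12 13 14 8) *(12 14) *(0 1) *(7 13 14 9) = (0 1)(3 9 7 13 12 14 8) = [1, 0, 2, 9, 4, 5, 6, 13, 3, 7, 10, 11, 14, 12, 8]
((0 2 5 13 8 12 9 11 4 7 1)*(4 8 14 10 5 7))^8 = ((0 2 7 1)(5 13 14 10)(8 12 9 11))^8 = (14)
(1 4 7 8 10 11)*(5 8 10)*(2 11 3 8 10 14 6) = (1 4 7 14 6 2 11)(3 8 5 10) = [0, 4, 11, 8, 7, 10, 2, 14, 5, 9, 3, 1, 12, 13, 6]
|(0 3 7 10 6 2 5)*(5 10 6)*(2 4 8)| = |(0 3 7 6 4 8 2 10 5)| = 9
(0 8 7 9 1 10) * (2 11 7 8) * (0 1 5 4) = (0 2 11 7 9 5 4)(1 10) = [2, 10, 11, 3, 0, 4, 6, 9, 8, 5, 1, 7]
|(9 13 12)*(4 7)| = 6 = |(4 7)(9 13 12)|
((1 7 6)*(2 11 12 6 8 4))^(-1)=((1 7 8 4 2 11 12 6))^(-1)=(1 6 12 11 2 4 8 7)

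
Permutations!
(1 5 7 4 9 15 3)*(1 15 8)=(1 5 7 4 9 8)(3 15)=[0, 5, 2, 15, 9, 7, 6, 4, 1, 8, 10, 11, 12, 13, 14, 3]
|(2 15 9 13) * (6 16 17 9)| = |(2 15 6 16 17 9 13)| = 7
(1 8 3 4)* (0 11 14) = (0 11 14)(1 8 3 4) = [11, 8, 2, 4, 1, 5, 6, 7, 3, 9, 10, 14, 12, 13, 0]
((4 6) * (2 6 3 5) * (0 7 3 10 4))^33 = ((0 7 3 5 2 6)(4 10))^33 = (0 5)(2 7)(3 6)(4 10)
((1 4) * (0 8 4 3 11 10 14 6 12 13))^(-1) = ((0 8 4 1 3 11 10 14 6 12 13))^(-1) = (0 13 12 6 14 10 11 3 1 4 8)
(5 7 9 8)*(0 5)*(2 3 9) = (0 5 7 2 3 9 8) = [5, 1, 3, 9, 4, 7, 6, 2, 0, 8]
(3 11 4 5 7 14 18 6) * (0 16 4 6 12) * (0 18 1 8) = (0 16 4 5 7 14 1 8)(3 11 6)(12 18) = [16, 8, 2, 11, 5, 7, 3, 14, 0, 9, 10, 6, 18, 13, 1, 15, 4, 17, 12]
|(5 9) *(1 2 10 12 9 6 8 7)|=9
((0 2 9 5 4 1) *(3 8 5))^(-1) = (0 1 4 5 8 3 9 2)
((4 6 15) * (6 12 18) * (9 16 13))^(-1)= (4 15 6 18 12)(9 13 16)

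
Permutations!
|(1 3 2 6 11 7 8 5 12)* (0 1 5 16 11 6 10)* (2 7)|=|(0 1 3 7 8 16 11 2 10)(5 12)|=18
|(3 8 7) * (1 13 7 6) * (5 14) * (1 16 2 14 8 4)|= 30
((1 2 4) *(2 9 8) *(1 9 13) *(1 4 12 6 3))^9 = (13)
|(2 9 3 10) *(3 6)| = |(2 9 6 3 10)| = 5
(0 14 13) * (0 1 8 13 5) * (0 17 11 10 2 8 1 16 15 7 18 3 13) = (0 14 5 17 11 10 2 8)(3 13 16 15 7 18) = [14, 1, 8, 13, 4, 17, 6, 18, 0, 9, 2, 10, 12, 16, 5, 7, 15, 11, 3]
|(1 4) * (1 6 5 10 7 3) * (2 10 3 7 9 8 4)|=9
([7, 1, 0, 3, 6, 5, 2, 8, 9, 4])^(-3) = [4, 1, 9, 3, 7, 5, 8, 6, 2, 0]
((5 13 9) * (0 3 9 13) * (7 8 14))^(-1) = ((0 3 9 5)(7 8 14))^(-1) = (0 5 9 3)(7 14 8)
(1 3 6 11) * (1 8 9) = (1 3 6 11 8 9) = [0, 3, 2, 6, 4, 5, 11, 7, 9, 1, 10, 8]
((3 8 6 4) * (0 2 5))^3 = (3 4 6 8)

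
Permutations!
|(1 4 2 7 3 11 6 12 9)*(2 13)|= |(1 4 13 2 7 3 11 6 12 9)|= 10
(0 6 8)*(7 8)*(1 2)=(0 6 7 8)(1 2)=[6, 2, 1, 3, 4, 5, 7, 8, 0]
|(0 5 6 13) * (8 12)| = 4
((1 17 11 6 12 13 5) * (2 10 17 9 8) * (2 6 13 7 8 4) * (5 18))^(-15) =((1 9 4 2 10 17 11 13 18 5)(6 12 7 8))^(-15) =(1 17)(2 18)(4 13)(5 10)(6 12 7 8)(9 11)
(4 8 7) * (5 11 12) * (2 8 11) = (2 8 7 4 11 12 5) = [0, 1, 8, 3, 11, 2, 6, 4, 7, 9, 10, 12, 5]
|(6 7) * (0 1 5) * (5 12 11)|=|(0 1 12 11 5)(6 7)|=10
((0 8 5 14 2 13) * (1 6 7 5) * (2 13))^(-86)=((0 8 1 6 7 5 14 13))^(-86)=(0 1 7 14)(5 13 8 6)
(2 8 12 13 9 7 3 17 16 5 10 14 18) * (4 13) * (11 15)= (2 8 12 4 13 9 7 3 17 16 5 10 14 18)(11 15)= [0, 1, 8, 17, 13, 10, 6, 3, 12, 7, 14, 15, 4, 9, 18, 11, 5, 16, 2]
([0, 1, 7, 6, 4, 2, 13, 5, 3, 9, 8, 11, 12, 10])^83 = (2 5 7)(3 10 6 8 13)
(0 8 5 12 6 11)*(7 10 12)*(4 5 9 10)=(0 8 9 10 12 6 11)(4 5 7)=[8, 1, 2, 3, 5, 7, 11, 4, 9, 10, 12, 0, 6]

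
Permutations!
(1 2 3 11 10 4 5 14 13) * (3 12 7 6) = (1 2 12 7 6 3 11 10 4 5 14 13) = [0, 2, 12, 11, 5, 14, 3, 6, 8, 9, 4, 10, 7, 1, 13]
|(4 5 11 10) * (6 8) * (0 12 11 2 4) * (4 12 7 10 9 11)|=|(0 7 10)(2 12 4 5)(6 8)(9 11)|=12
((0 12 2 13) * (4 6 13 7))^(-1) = (0 13 6 4 7 2 12)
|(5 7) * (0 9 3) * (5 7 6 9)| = 5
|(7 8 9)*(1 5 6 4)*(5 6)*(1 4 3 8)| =6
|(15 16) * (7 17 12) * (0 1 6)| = |(0 1 6)(7 17 12)(15 16)| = 6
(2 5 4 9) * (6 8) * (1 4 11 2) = (1 4 9)(2 5 11)(6 8) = [0, 4, 5, 3, 9, 11, 8, 7, 6, 1, 10, 2]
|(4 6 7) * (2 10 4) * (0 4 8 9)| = 8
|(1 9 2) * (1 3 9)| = 3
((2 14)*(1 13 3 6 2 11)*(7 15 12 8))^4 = (15)(1 2 13 14 3 11 6)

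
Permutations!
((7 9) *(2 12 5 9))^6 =(2 12 5 9 7)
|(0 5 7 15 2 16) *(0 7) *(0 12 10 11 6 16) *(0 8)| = |(0 5 12 10 11 6 16 7 15 2 8)| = 11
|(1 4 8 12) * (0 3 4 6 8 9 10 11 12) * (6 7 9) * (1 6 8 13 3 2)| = |(0 2 1 7 9 10 11 12 6 13 3 4 8)| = 13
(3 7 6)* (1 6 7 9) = (1 6 3 9) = [0, 6, 2, 9, 4, 5, 3, 7, 8, 1]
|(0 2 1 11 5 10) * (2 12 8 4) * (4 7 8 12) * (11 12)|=|(0 4 2 1 12 11 5 10)(7 8)|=8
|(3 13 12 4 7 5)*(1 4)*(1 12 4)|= 5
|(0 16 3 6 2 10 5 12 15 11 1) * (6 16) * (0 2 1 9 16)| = 12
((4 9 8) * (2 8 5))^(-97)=(2 9 8 5 4)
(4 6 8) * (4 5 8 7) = (4 6 7)(5 8) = [0, 1, 2, 3, 6, 8, 7, 4, 5]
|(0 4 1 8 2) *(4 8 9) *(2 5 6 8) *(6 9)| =|(0 2)(1 6 8 5 9 4)| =6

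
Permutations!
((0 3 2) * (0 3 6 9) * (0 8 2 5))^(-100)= (0 3 8 6 5 2 9)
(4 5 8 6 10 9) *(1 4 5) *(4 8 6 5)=(1 8 5 6 10 9 4)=[0, 8, 2, 3, 1, 6, 10, 7, 5, 4, 9]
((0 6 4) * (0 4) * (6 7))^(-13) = (0 6 7)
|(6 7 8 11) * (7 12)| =|(6 12 7 8 11)| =5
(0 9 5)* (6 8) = (0 9 5)(6 8) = [9, 1, 2, 3, 4, 0, 8, 7, 6, 5]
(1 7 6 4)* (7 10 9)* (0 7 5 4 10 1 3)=(0 7 6 10 9 5 4 3)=[7, 1, 2, 0, 3, 4, 10, 6, 8, 5, 9]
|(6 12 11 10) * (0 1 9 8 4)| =20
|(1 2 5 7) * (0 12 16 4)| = |(0 12 16 4)(1 2 5 7)| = 4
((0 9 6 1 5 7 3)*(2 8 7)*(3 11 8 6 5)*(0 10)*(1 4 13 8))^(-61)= ((0 9 5 2 6 4 13 8 7 11 1 3 10))^(-61)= (0 6 7 10 2 8 3 5 13 1 9 4 11)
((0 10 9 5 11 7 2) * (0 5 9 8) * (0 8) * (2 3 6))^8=((0 10)(2 5 11 7 3 6))^8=(2 11 3)(5 7 6)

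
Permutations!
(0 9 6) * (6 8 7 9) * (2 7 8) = [6, 1, 7, 3, 4, 5, 0, 9, 8, 2] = (0 6)(2 7 9)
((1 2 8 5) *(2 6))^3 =((1 6 2 8 5))^3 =(1 8 6 5 2)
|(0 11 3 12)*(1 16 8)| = |(0 11 3 12)(1 16 8)| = 12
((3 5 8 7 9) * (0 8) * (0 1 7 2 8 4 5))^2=(0 5 7 3 4 1 9)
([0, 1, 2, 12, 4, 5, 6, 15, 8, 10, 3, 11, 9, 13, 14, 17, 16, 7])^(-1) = [0, 1, 2, 10, 4, 5, 6, 17, 8, 12, 9, 11, 3, 13, 14, 7, 16, 15]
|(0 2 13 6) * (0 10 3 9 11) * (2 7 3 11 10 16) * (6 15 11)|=11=|(0 7 3 9 10 6 16 2 13 15 11)|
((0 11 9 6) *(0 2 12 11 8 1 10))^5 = (12)(0 8 1 10)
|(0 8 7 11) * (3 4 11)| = |(0 8 7 3 4 11)| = 6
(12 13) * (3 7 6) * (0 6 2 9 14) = (0 6 3 7 2 9 14)(12 13) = [6, 1, 9, 7, 4, 5, 3, 2, 8, 14, 10, 11, 13, 12, 0]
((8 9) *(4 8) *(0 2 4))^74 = ((0 2 4 8 9))^74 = (0 9 8 4 2)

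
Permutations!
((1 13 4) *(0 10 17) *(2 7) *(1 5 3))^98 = ((0 10 17)(1 13 4 5 3)(2 7))^98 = (0 17 10)(1 5 13 3 4)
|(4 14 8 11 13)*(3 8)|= 6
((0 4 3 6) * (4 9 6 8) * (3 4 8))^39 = (9) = ((0 9 6))^39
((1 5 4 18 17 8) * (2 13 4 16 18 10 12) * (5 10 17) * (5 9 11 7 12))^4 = (1 18 12 17 5 11 13)(2 8 16 7 4 10 9)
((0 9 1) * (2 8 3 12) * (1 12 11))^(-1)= (0 1 11 3 8 2 12 9)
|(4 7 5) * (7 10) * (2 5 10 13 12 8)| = 6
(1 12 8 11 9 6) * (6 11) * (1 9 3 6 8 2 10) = (1 12 2 10)(3 6 9 11) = [0, 12, 10, 6, 4, 5, 9, 7, 8, 11, 1, 3, 2]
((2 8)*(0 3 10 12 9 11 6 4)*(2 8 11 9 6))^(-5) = ((0 3 10 12 6 4)(2 11))^(-5) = (0 3 10 12 6 4)(2 11)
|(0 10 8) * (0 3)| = 4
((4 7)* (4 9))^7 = (4 7 9)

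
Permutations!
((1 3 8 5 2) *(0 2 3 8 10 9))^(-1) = (0 9 10 3 5 8 1 2)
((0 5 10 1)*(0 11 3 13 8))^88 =(13)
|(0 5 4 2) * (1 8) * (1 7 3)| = |(0 5 4 2)(1 8 7 3)| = 4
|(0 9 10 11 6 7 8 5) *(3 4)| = 8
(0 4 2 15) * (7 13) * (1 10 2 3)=[4, 10, 15, 1, 3, 5, 6, 13, 8, 9, 2, 11, 12, 7, 14, 0]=(0 4 3 1 10 2 15)(7 13)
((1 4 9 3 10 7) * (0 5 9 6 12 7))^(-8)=((0 5 9 3 10)(1 4 6 12 7))^(-8)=(0 9 10 5 3)(1 6 7 4 12)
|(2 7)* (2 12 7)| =|(7 12)| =2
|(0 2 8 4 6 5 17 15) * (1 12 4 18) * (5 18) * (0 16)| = 35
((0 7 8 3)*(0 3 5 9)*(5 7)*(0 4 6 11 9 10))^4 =(11)(0 5 10)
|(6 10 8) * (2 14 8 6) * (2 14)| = 2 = |(6 10)(8 14)|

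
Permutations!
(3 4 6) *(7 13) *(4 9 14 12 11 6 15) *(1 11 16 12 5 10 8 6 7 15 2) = [0, 11, 1, 9, 2, 10, 3, 13, 6, 14, 8, 7, 16, 15, 5, 4, 12] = (1 11 7 13 15 4 2)(3 9 14 5 10 8 6)(12 16)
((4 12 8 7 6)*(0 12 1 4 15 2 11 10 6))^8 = (2 6 11 15 10) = ((0 12 8 7)(1 4)(2 11 10 6 15))^8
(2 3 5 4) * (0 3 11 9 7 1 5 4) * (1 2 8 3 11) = [11, 5, 1, 4, 8, 0, 6, 2, 3, 7, 10, 9] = (0 11 9 7 2 1 5)(3 4 8)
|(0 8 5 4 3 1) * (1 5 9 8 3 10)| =|(0 3 5 4 10 1)(8 9)| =6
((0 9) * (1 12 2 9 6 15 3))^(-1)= (0 9 2 12 1 3 15 6)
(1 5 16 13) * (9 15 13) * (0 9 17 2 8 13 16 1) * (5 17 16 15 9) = [5, 17, 8, 3, 4, 1, 6, 7, 13, 9, 10, 11, 12, 0, 14, 15, 16, 2] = (0 5 1 17 2 8 13)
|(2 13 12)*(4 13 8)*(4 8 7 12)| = 6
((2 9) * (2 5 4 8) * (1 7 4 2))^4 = (2 9 5)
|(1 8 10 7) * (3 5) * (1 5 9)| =7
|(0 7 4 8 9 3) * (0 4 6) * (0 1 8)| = 8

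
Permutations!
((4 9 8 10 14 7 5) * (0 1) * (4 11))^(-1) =(0 1)(4 11 5 7 14 10 8 9)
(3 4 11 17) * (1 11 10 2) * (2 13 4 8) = (1 11 17 3 8 2)(4 10 13) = [0, 11, 1, 8, 10, 5, 6, 7, 2, 9, 13, 17, 12, 4, 14, 15, 16, 3]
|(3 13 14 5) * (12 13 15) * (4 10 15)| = |(3 4 10 15 12 13 14 5)| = 8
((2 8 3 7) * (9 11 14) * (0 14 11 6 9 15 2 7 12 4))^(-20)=((0 14 15 2 8 3 12 4)(6 9))^(-20)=(0 8)(2 4)(3 14)(12 15)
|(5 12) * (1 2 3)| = |(1 2 3)(5 12)| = 6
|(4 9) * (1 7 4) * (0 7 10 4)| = 4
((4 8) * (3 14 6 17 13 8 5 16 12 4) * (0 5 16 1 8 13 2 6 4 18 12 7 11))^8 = ((0 5 1 8 3 14 4 16 7 11)(2 6 17)(12 18))^8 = (18)(0 7 4 3 1)(2 17 6)(5 11 16 14 8)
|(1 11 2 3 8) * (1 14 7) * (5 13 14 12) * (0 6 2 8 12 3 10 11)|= 13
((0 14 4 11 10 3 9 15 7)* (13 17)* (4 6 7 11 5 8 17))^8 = (3 11 9 10 15)(4 17 5 13 8)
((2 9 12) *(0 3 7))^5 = (0 7 3)(2 12 9) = ((0 3 7)(2 9 12))^5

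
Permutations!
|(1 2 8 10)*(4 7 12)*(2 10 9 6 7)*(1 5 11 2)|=11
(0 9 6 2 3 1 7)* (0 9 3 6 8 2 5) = (0 3 1 7 9 8 2 6 5) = [3, 7, 6, 1, 4, 0, 5, 9, 2, 8]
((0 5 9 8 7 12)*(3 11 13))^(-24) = ((0 5 9 8 7 12)(3 11 13))^(-24) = (13)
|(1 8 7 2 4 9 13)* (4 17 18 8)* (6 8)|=12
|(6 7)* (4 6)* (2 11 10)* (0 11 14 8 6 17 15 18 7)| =|(0 11 10 2 14 8 6)(4 17 15 18 7)| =35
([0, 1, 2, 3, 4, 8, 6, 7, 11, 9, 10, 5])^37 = (5 8 11)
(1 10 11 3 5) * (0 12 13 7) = (0 12 13 7)(1 10 11 3 5) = [12, 10, 2, 5, 4, 1, 6, 0, 8, 9, 11, 3, 13, 7]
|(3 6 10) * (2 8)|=|(2 8)(3 6 10)|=6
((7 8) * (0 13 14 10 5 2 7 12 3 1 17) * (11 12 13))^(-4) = ((0 11 12 3 1 17)(2 7 8 13 14 10 5))^(-4) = (0 12 1)(2 13 5 8 10 7 14)(3 17 11)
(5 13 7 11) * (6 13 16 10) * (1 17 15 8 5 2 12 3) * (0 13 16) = [13, 17, 12, 1, 4, 0, 16, 11, 5, 9, 6, 2, 3, 7, 14, 8, 10, 15] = (0 13 7 11 2 12 3 1 17 15 8 5)(6 16 10)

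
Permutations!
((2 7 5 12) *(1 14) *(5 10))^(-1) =(1 14)(2 12 5 10 7)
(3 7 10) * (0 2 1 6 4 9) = (0 2 1 6 4 9)(3 7 10) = [2, 6, 1, 7, 9, 5, 4, 10, 8, 0, 3]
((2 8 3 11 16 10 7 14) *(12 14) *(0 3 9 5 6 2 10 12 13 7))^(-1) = (0 10 14 12 16 11 3)(2 6 5 9 8)(7 13)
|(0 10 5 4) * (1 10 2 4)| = 3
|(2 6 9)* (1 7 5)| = 3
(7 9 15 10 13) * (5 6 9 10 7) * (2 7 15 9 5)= (15)(2 7 10 13)(5 6)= [0, 1, 7, 3, 4, 6, 5, 10, 8, 9, 13, 11, 12, 2, 14, 15]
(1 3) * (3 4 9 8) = (1 4 9 8 3) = [0, 4, 2, 1, 9, 5, 6, 7, 3, 8]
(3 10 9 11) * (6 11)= (3 10 9 6 11)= [0, 1, 2, 10, 4, 5, 11, 7, 8, 6, 9, 3]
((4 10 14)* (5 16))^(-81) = (5 16)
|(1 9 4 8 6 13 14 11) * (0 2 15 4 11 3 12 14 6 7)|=6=|(0 2 15 4 8 7)(1 9 11)(3 12 14)(6 13)|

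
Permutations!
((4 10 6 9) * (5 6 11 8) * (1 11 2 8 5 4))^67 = (1 5 9 11 6)(2 10 4 8)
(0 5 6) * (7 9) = (0 5 6)(7 9) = [5, 1, 2, 3, 4, 6, 0, 9, 8, 7]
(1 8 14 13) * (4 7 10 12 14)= (1 8 4 7 10 12 14 13)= [0, 8, 2, 3, 7, 5, 6, 10, 4, 9, 12, 11, 14, 1, 13]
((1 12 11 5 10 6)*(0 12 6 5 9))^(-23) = (0 12 11 9)(1 6)(5 10)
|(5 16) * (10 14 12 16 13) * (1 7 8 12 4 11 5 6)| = 6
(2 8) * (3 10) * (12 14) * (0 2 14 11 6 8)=(0 2)(3 10)(6 8 14 12 11)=[2, 1, 0, 10, 4, 5, 8, 7, 14, 9, 3, 6, 11, 13, 12]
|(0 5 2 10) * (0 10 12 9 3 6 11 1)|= |(0 5 2 12 9 3 6 11 1)|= 9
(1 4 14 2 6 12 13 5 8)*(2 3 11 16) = (1 4 14 3 11 16 2 6 12 13 5 8) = [0, 4, 6, 11, 14, 8, 12, 7, 1, 9, 10, 16, 13, 5, 3, 15, 2]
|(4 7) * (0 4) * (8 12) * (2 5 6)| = 6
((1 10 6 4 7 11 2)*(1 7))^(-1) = (1 4 6 10)(2 11 7)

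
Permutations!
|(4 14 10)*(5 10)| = 4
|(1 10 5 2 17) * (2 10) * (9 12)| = 6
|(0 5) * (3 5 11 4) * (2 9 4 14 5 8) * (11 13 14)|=|(0 13 14 5)(2 9 4 3 8)|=20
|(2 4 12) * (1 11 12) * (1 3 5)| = |(1 11 12 2 4 3 5)| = 7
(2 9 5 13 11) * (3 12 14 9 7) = (2 7 3 12 14 9 5 13 11) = [0, 1, 7, 12, 4, 13, 6, 3, 8, 5, 10, 2, 14, 11, 9]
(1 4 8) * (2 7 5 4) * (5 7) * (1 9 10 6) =[0, 2, 5, 3, 8, 4, 1, 7, 9, 10, 6] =(1 2 5 4 8 9 10 6)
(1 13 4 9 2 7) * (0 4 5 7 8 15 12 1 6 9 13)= (0 4 13 5 7 6 9 2 8 15 12 1)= [4, 0, 8, 3, 13, 7, 9, 6, 15, 2, 10, 11, 1, 5, 14, 12]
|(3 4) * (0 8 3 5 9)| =6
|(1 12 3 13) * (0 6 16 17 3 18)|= 9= |(0 6 16 17 3 13 1 12 18)|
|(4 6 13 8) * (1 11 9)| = 12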